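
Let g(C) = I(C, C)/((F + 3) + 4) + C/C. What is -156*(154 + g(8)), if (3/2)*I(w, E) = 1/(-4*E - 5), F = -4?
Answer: -2683876/111 ≈ -24179.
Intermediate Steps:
I(w, E) = 2/(3*(-5 - 4*E)) (I(w, E) = 2/(3*(-4*E - 5)) = 2/(3*(-5 - 4*E)))
g(C) = 1 - 2/(3*(15 + 12*C)) (g(C) = (-2/(15 + 12*C))/((-4 + 3) + 4) + C/C = (-2/(15 + 12*C))/(-1 + 4) + 1 = -2/(15 + 12*C)/3 + 1 = -2/(15 + 12*C)*(⅓) + 1 = -2/(3*(15 + 12*C)) + 1 = 1 - 2/(3*(15 + 12*C)))
-156*(154 + g(8)) = -156*(154 + (43 + 36*8)/(9*(5 + 4*8))) = -156*(154 + (43 + 288)/(9*(5 + 32))) = -156*(154 + (⅑)*331/37) = -156*(154 + (⅑)*(1/37)*331) = -156*(154 + 331/333) = -156*51613/333 = -2683876/111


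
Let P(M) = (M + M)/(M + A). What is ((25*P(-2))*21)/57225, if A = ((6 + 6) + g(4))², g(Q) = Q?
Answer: -2/13843 ≈ -0.00014448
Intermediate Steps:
A = 256 (A = ((6 + 6) + 4)² = (12 + 4)² = 16² = 256)
P(M) = 2*M/(256 + M) (P(M) = (M + M)/(M + 256) = (2*M)/(256 + M) = 2*M/(256 + M))
((25*P(-2))*21)/57225 = ((25*(2*(-2)/(256 - 2)))*21)/57225 = ((25*(2*(-2)/254))*21)*(1/57225) = ((25*(2*(-2)*(1/254)))*21)*(1/57225) = ((25*(-2/127))*21)*(1/57225) = -50/127*21*(1/57225) = -1050/127*1/57225 = -2/13843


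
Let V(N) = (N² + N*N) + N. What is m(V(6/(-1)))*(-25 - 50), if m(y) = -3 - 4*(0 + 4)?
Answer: 1425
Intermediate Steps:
V(N) = N + 2*N² (V(N) = (N² + N²) + N = 2*N² + N = N + 2*N²)
m(y) = -19 (m(y) = -3 - 4*4 = -3 - 16 = -19)
m(V(6/(-1)))*(-25 - 50) = -19*(-25 - 50) = -19*(-75) = 1425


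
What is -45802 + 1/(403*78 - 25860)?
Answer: -255300347/5574 ≈ -45802.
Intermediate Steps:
-45802 + 1/(403*78 - 25860) = -45802 + 1/(31434 - 25860) = -45802 + 1/5574 = -255300347/5574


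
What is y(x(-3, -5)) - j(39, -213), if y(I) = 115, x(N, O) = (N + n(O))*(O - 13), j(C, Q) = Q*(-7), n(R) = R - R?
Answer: -1376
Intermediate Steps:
n(R) = 0
j(C, Q) = -7*Q
x(N, O) = N*(-13 + O) (x(N, O) = (N + 0)*(O - 13) = N*(-13 + O))
y(x(-3, -5)) - j(39, -213) = 115 - (-7)*(-213) = 115 - 1*1491 = 115 - 1491 = -1376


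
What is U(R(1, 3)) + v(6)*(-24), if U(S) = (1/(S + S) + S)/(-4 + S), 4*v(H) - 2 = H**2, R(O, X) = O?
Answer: -457/2 ≈ -228.50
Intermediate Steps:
v(H) = 1/2 + H**2/4
U(S) = (S + 1/(2*S))/(-4 + S) (U(S) = (1/(2*S) + S)/(-4 + S) = (S + 1/(2*S))/(-4 + S))
U(R(1, 3)) + v(6)*(-24) = (1/2 + 1**2)/(1*(-4 + 1)) + (1/2 + (1/4)*6**2)*(-24) = 1*(1/2 + 1)/(-3) + (1/2 + (1/4)*36)*(-24) = 1*(-1/3)*(3/2) + (1/2 + 9)*(-24) = -1/2 + (19/2)*(-24) = -1/2 - 228 = -457/2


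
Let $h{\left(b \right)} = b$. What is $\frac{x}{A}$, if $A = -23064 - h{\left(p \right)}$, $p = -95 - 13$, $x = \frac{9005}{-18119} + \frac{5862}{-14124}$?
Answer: $\frac{38900033}{979122204456} \approx 3.973 \cdot 10^{-5}$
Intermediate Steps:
$x = - \frac{38900033}{42652126}$ ($x = 9005 \left(- \frac{1}{18119}\right) + 5862 \left(- \frac{1}{14124}\right) = - \frac{9005}{18119} - \frac{977}{2354} = - \frac{38900033}{42652126} \approx -0.91203$)
$p = -108$ ($p = -95 - 13 = -108$)
$A = -22956$ ($A = -23064 - -108 = -23064 + 108 = -22956$)
$\frac{x}{A} = - \frac{38900033}{42652126 \left(-22956\right)} = \left(- \frac{38900033}{42652126}\right) \left(- \frac{1}{22956}\right) = \frac{38900033}{979122204456}$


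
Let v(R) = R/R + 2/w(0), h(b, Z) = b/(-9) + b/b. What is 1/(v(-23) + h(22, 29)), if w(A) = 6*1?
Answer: -9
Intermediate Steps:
w(A) = 6
h(b, Z) = 1 - b/9 (h(b, Z) = b*(-1/9) + 1 = -b/9 + 1 = 1 - b/9)
v(R) = 4/3 (v(R) = R/R + 2/6 = 1 + 2*(1/6) = 1 + 1/3 = 4/3)
1/(v(-23) + h(22, 29)) = 1/(4/3 + (1 - 1/9*22)) = 1/(4/3 + (1 - 22/9)) = 1/(4/3 - 13/9) = 1/(-1/9) = -9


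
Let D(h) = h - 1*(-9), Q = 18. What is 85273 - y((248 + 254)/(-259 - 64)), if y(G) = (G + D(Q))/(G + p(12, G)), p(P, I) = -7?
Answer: 235617518/2763 ≈ 85276.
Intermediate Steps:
D(h) = 9 + h (D(h) = h + 9 = 9 + h)
y(G) = (27 + G)/(-7 + G) (y(G) = (G + (9 + 18))/(G - 7) = (G + 27)/(-7 + G) = (27 + G)/(-7 + G))
85273 - y((248 + 254)/(-259 - 64)) = 85273 - (27 + (248 + 254)/(-259 - 64))/(-7 + (248 + 254)/(-259 - 64)) = 85273 - (27 + 502/(-323))/(-7 + 502/(-323)) = 85273 - (27 + 502*(-1/323))/(-7 + 502*(-1/323)) = 85273 - (27 - 502/323)/(-7 - 502/323) = 85273 - 8219/((-2763/323)*323) = 85273 - (-323)*8219/(2763*323) = 85273 - 1*(-8219/2763) = 85273 + 8219/2763 = 235617518/2763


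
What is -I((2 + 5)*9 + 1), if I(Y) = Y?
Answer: -64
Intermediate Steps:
-I((2 + 5)*9 + 1) = -((2 + 5)*9 + 1) = -(7*9 + 1) = -(63 + 1) = -1*64 = -64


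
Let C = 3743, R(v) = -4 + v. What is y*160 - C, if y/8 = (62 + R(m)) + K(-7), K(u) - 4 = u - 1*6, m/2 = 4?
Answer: 69217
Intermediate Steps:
m = 8 (m = 2*4 = 8)
K(u) = -2 + u (K(u) = 4 + (u - 1*6) = 4 + (u - 6) = 4 + (-6 + u) = -2 + u)
y = 456 (y = 8*((62 + (-4 + 8)) + (-2 - 7)) = 8*((62 + 4) - 9) = 8*(66 - 9) = 8*57 = 456)
y*160 - C = 456*160 - 1*3743 = 72960 - 3743 = 69217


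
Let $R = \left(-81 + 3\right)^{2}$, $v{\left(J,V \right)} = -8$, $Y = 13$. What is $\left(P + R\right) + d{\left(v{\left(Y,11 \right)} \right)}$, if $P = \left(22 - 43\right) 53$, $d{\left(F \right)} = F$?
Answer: $4963$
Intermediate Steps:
$R = 6084$ ($R = \left(-78\right)^{2} = 6084$)
$P = -1113$ ($P = \left(-21\right) 53 = -1113$)
$\left(P + R\right) + d{\left(v{\left(Y,11 \right)} \right)} = \left(-1113 + 6084\right) - 8 = 4971 - 8 = 4963$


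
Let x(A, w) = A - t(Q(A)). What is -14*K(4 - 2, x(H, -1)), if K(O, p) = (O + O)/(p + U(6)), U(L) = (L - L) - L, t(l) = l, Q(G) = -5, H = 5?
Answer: -14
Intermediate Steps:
U(L) = -L (U(L) = 0 - L = -L)
x(A, w) = 5 + A (x(A, w) = A - 1*(-5) = A + 5 = 5 + A)
K(O, p) = 2*O/(-6 + p) (K(O, p) = (O + O)/(p - 1*6) = (2*O)/(p - 6) = (2*O)/(-6 + p) = 2*O/(-6 + p))
-14*K(4 - 2, x(H, -1)) = -28*(4 - 2)/(-6 + (5 + 5)) = -28*2/(-6 + 10) = -28*2/4 = -14*1 = -14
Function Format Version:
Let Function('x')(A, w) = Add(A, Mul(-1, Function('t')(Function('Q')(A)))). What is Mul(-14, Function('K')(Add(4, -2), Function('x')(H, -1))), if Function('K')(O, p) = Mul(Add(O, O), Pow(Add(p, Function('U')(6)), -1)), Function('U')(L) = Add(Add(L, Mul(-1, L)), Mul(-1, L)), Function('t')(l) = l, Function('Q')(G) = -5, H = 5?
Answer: -14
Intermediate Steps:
Function('U')(L) = Mul(-1, L) (Function('U')(L) = Add(0, Mul(-1, L)) = Mul(-1, L))
Function('x')(A, w) = Add(5, A) (Function('x')(A, w) = Add(A, Mul(-1, -5)) = Add(A, 5) = Add(5, A))
Function('K')(O, p) = Mul(2, O, Pow(Add(-6, p), -1)) (Function('K')(O, p) = Mul(Add(O, O), Pow(Add(p, Mul(-1, 6)), -1)) = Mul(Mul(2, O), Pow(Add(p, -6), -1)) = Mul(Mul(2, O), Pow(Add(-6, p), -1)) = Mul(2, O, Pow(Add(-6, p), -1)))
Mul(-14, Function('K')(Add(4, -2), Function('x')(H, -1))) = Mul(-14, Mul(2, Add(4, -2), Pow(Add(-6, Add(5, 5)), -1))) = Mul(-14, Mul(2, 2, Pow(Add(-6, 10), -1))) = Mul(-14, Mul(2, 2, Pow(4, -1))) = Mul(-14, Mul(2, 2, Rational(1, 4))) = Mul(-14, 1) = -14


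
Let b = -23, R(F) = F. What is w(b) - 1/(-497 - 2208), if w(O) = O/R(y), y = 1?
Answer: -62214/2705 ≈ -23.000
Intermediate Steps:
w(O) = O (w(O) = O/1 = O*1 = O)
w(b) - 1/(-497 - 2208) = -23 - 1/(-497 - 2208) = -23 - 1/(-2705) = -23 - 1*(-1/2705) = -23 + 1/2705 = -62214/2705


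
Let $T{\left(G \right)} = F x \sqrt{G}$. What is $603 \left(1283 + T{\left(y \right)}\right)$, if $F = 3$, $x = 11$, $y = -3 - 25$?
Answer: $773649 + 39798 i \sqrt{7} \approx 7.7365 \cdot 10^{5} + 1.053 \cdot 10^{5} i$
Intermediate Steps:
$y = -28$ ($y = -3 - 25 = -28$)
$T{\left(G \right)} = 33 \sqrt{G}$ ($T{\left(G \right)} = 3 \cdot 11 \sqrt{G} = 33 \sqrt{G}$)
$603 \left(1283 + T{\left(y \right)}\right) = 603 \left(1283 + 33 \sqrt{-28}\right) = 603 \left(1283 + 33 \cdot 2 i \sqrt{7}\right) = 603 \left(1283 + 66 i \sqrt{7}\right) = 773649 + 39798 i \sqrt{7}$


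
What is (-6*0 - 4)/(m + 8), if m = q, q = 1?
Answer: -4/9 ≈ -0.44444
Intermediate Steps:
m = 1
(-6*0 - 4)/(m + 8) = (-6*0 - 4)/(1 + 8) = (-3*0 - 4)/9 = (0 - 4)/9 = (1/9)*(-4) = -4/9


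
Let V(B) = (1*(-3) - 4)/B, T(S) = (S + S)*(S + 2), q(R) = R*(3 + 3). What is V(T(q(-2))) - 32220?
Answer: -7732807/240 ≈ -32220.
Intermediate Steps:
q(R) = 6*R (q(R) = R*6 = 6*R)
T(S) = 2*S*(2 + S) (T(S) = (2*S)*(2 + S) = 2*S*(2 + S))
V(B) = -7/B (V(B) = (-3 - 4)/B = -7/B)
V(T(q(-2))) - 32220 = -7*(-1/(24*(2 + 6*(-2)))) - 32220 = -7*(-1/(24*(2 - 12))) - 32220 = -7/(2*(-12)*(-10)) - 32220 = -7/240 - 32220 = -7732807/240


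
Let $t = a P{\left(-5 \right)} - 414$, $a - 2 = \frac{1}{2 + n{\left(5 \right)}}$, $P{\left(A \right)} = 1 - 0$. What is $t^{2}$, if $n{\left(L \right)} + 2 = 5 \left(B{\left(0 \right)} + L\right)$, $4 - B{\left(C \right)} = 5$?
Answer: $\frac{67881121}{400} \approx 1.697 \cdot 10^{5}$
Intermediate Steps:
$B{\left(C \right)} = -1$ ($B{\left(C \right)} = 4 - 5 = -1$)
$P{\left(A \right)} = 1$ ($P{\left(A \right)} = 1 + 0 = 1$)
$n{\left(L \right)} = -7 + 5 L$ ($n{\left(L \right)} = -2 + 5 \left(-1 + L\right) = -2 + \left(-5 + 5 L\right) = -7 + 5 L$)
$a = \frac{41}{20}$ ($a = 2 + \frac{1}{2 + \left(-7 + 5 \cdot 5\right)} = 2 + \frac{1}{2 + \left(-7 + 25\right)} = 2 + \frac{1}{2 + 18} = 2 + \frac{1}{20} = \frac{41}{20} \approx 2.05$)
$t = - \frac{8239}{20}$ ($t = \frac{41}{20} \cdot 1 - 414 = \frac{41}{20} - 414 = - \frac{8239}{20} \approx -411.95$)
$t^{2} = \left(- \frac{8239}{20}\right)^{2} = \frac{67881121}{400}$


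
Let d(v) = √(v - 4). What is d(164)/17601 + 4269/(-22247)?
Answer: -4269/22247 + 4*√10/17601 ≈ -0.19117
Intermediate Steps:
d(v) = √(-4 + v)
d(164)/17601 + 4269/(-22247) = √(-4 + 164)/17601 + 4269/(-22247) = √160*(1/17601) + 4269*(-1/22247) = (4*√10)*(1/17601) - 4269/22247 = 4*√10/17601 - 4269/22247 = -4269/22247 + 4*√10/17601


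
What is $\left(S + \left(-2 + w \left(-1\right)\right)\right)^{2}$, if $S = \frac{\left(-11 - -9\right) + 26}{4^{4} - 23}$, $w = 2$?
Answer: $\frac{824464}{54289} \approx 15.187$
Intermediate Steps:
$S = \frac{24}{233}$ ($S = \frac{\left(-11 + 9\right) + 26}{256 - 23} = \frac{-2 + 26}{233} = 24 \cdot \frac{1}{233} = \frac{24}{233} \approx 0.103$)
$\left(S + \left(-2 + w \left(-1\right)\right)\right)^{2} = \left(\frac{24}{233} + \left(-2 + 2 \left(-1\right)\right)\right)^{2} = \left(\frac{24}{233} - 4\right)^{2} = \left(- \frac{908}{233}\right)^{2} = \frac{824464}{54289}$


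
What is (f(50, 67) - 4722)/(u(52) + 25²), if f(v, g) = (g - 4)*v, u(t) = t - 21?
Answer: -393/164 ≈ -2.3963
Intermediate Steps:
u(t) = -21 + t
f(v, g) = v*(-4 + g) (f(v, g) = (-4 + g)*v = v*(-4 + g))
(f(50, 67) - 4722)/(u(52) + 25²) = (50*(-4 + 67) - 4722)/((-21 + 52) + 25²) = (50*63 - 4722)/(31 + 625) = (3150 - 4722)/656 = -1572*1/656 = -393/164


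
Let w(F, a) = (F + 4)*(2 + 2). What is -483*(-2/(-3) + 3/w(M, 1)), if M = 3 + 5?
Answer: -5635/16 ≈ -352.19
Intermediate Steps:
M = 8
w(F, a) = 16 + 4*F (w(F, a) = (4 + F)*4 = 16 + 4*F)
-483*(-2/(-3) + 3/w(M, 1)) = -483*(-2/(-3) + 3/(16 + 4*8)) = -483*(-2*(-⅓) + 3/(16 + 32)) = -483*(⅔ + 3/48) = -483*(⅔ + 3*(1/48)) = -483*(⅔ + 1/16) = -483*35/48 = -5635/16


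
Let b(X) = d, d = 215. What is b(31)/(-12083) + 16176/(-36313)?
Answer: -4727021/10203953 ≈ -0.46325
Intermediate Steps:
b(X) = 215
b(31)/(-12083) + 16176/(-36313) = 215/(-12083) + 16176/(-36313) = 215*(-1/12083) + 16176*(-1/36313) = -5/281 - 16176/36313 = -4727021/10203953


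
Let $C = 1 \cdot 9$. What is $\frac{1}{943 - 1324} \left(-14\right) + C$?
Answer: $\frac{3443}{381} \approx 9.0367$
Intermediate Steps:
$C = 9$
$\frac{1}{943 - 1324} \left(-14\right) + C = \frac{1}{943 - 1324} \left(-14\right) + 9 = \frac{1}{-381} \left(-14\right) + 9 = \left(- \frac{1}{381}\right) \left(-14\right) + 9 = \frac{14}{381} + 9 = \frac{3443}{381}$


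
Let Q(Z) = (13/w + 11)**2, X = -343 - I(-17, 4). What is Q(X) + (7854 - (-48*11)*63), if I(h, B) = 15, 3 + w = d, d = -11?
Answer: 8079009/196 ≈ 41219.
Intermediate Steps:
w = -14 (w = -3 - 11 = -14)
X = -358 (X = -343 - 1*15 = -343 - 15 = -358)
Q(Z) = 19881/196 (Q(Z) = (13/(-14) + 11)**2 = (13*(-1/14) + 11)**2 = (-13/14 + 11)**2 = (141/14)**2 = 19881/196)
Q(X) + (7854 - (-48*11)*63) = 19881/196 + (7854 - (-48*11)*63) = 19881/196 + (7854 - (-528)*63) = 19881/196 + (7854 - 1*(-33264)) = 19881/196 + (7854 + 33264) = 19881/196 + 41118 = 8079009/196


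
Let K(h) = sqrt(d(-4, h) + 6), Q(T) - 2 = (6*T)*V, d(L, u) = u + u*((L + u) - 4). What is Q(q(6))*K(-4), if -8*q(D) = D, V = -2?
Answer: 55*sqrt(2) ≈ 77.782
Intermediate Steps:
q(D) = -D/8
d(L, u) = u + u*(-4 + L + u)
Q(T) = 2 - 12*T (Q(T) = 2 + (6*T)*(-2) = 2 - 12*T)
K(h) = sqrt(6 + h*(-7 + h)) (K(h) = sqrt(h*(-3 - 4 + h) + 6) = sqrt(h*(-7 + h) + 6) = sqrt(6 + h*(-7 + h)))
Q(q(6))*K(-4) = (2 - (-3)*6/2)*sqrt(6 - 1*(-4)*(7 - 1*(-4))) = (2 - 12*(-3/4))*sqrt(6 - 1*(-4)*(7 + 4)) = (2 + 9)*sqrt(6 - 1*(-4)*11) = 11*sqrt(6 + 44) = 11*sqrt(50) = 11*(5*sqrt(2)) = 55*sqrt(2)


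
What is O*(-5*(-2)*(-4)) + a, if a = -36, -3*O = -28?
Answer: -1228/3 ≈ -409.33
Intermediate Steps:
O = 28/3 (O = -⅓*(-28) = 28/3 ≈ 9.3333)
O*(-5*(-2)*(-4)) + a = 28*(-5*(-2)*(-4))/3 - 36 = 28*(10*(-4))/3 - 36 = (28/3)*(-40) - 36 = -1120/3 - 36 = -1228/3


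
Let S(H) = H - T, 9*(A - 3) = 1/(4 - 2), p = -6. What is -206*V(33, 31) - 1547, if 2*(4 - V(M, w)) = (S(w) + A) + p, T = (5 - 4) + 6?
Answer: -3641/18 ≈ -202.28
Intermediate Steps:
A = 55/18 (A = 3 + 1/(9*(4 - 2)) = 3 + (⅑)/2 = 3 + (⅑)*(½) = 3 + 1/18 = 55/18 ≈ 3.0556)
T = 7 (T = 1 + 6 = 7)
S(H) = -7 + H (S(H) = H - 1*7 = H - 7 = -7 + H)
V(M, w) = 323/36 - w/2 (V(M, w) = 4 - (((-7 + w) + 55/18) - 6)/2 = 4 - ((-71/18 + w) - 6)/2 = 4 - (-179/18 + w)/2 = 4 + (179/36 - w/2) = 323/36 - w/2)
-206*V(33, 31) - 1547 = -206*(323/36 - ½*31) - 1547 = -206*(323/36 - 31/2) - 1547 = -206*(-235/36) - 1547 = 24205/18 - 1547 = -3641/18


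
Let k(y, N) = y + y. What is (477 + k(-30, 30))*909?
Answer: 379053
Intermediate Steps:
k(y, N) = 2*y
(477 + k(-30, 30))*909 = (477 + 2*(-30))*909 = (477 - 60)*909 = 417*909 = 379053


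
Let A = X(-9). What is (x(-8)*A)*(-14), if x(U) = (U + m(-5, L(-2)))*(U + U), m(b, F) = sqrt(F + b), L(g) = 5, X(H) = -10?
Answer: 17920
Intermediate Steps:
A = -10
x(U) = 2*U**2 (x(U) = (U + sqrt(5 - 5))*(U + U) = (U + sqrt(0))*(2*U) = (U + 0)*(2*U) = U*(2*U) = 2*U**2)
(x(-8)*A)*(-14) = ((2*(-8)**2)*(-10))*(-14) = ((2*64)*(-10))*(-14) = (128*(-10))*(-14) = -1280*(-14) = 17920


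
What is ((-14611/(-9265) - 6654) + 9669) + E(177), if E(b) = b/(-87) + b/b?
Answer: 810231044/268685 ≈ 3015.5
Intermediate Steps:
E(b) = 1 - b/87 (E(b) = b*(-1/87) + 1 = -b/87 + 1 = 1 - b/87)
((-14611/(-9265) - 6654) + 9669) + E(177) = ((-14611/(-9265) - 6654) + 9669) + (1 - 1/87*177) = ((-14611*(-1/9265) - 6654) + 9669) + (1 - 59/29) = ((14611/9265 - 6654) + 9669) - 30/29 = (-61634699/9265 + 9669) - 30/29 = 27948586/9265 - 30/29 = 810231044/268685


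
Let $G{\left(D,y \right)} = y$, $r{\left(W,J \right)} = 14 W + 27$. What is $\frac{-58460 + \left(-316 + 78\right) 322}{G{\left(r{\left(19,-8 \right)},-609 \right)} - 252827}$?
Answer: $\frac{33774}{63359} \approx 0.53306$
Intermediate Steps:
$r{\left(W,J \right)} = 27 + 14 W$
$\frac{-58460 + \left(-316 + 78\right) 322}{G{\left(r{\left(19,-8 \right)},-609 \right)} - 252827} = \frac{-58460 + \left(-316 + 78\right) 322}{-609 - 252827} = \frac{-58460 - 76636}{-253436} = \left(-58460 - 76636\right) \left(- \frac{1}{253436}\right) = \left(-135096\right) \left(- \frac{1}{253436}\right) = \frac{33774}{63359}$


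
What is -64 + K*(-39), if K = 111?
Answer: -4393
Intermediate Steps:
-64 + K*(-39) = -64 + 111*(-39) = -64 - 4329 = -4393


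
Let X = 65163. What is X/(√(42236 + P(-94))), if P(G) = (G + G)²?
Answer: 21721*√2155/4310 ≈ 233.95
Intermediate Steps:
P(G) = 4*G² (P(G) = (2*G)² = 4*G²)
X/(√(42236 + P(-94))) = 65163/(√(42236 + 4*(-94)²)) = 65163/(√(42236 + 4*8836)) = 65163/(√(42236 + 35344)) = 65163/(√77580) = 65163/((6*√2155)) = 65163*(√2155/12930) = 21721*√2155/4310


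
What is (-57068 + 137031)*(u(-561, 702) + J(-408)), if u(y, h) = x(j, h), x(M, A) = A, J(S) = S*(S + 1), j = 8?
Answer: 13334469954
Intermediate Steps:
J(S) = S*(1 + S)
u(y, h) = h
(-57068 + 137031)*(u(-561, 702) + J(-408)) = (-57068 + 137031)*(702 - 408*(1 - 408)) = 79963*(702 - 408*(-407)) = 79963*(702 + 166056) = 79963*166758 = 13334469954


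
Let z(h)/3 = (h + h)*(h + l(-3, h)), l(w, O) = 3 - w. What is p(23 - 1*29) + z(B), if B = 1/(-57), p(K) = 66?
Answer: 70796/1083 ≈ 65.370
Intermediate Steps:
B = -1/57 ≈ -0.017544
z(h) = 6*h*(6 + h) (z(h) = 3*((h + h)*(h + (3 - 1*(-3)))) = 3*((2*h)*(h + (3 + 3))) = 3*((2*h)*(h + 6)) = 3*((2*h)*(6 + h)) = 3*(2*h*(6 + h)) = 6*h*(6 + h))
p(23 - 1*29) + z(B) = 66 + 6*(-1/57)*(6 - 1/57) = 66 + 6*(-1/57)*(341/57) = 66 - 682/1083 = 70796/1083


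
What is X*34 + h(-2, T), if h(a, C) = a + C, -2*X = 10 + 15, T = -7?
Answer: -434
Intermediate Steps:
X = -25/2 (X = -(10 + 15)/2 = -1/2*25 = -25/2 ≈ -12.500)
h(a, C) = C + a
X*34 + h(-2, T) = -25/2*34 + (-7 - 2) = -425 - 9 = -434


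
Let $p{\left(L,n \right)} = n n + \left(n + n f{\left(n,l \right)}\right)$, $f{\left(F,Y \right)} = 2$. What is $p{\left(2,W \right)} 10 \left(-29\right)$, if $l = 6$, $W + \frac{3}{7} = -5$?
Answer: $- \frac{187340}{49} \approx -3823.3$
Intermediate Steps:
$W = - \frac{38}{7}$ ($W = - \frac{3}{7} - 5 = - \frac{38}{7} \approx -5.4286$)
$p{\left(L,n \right)} = n^{2} + 3 n$ ($p{\left(L,n \right)} = n n + \left(n + n 2\right) = n^{2} + \left(n + 2 n\right) = n^{2} + 3 n$)
$p{\left(2,W \right)} 10 \left(-29\right) = - \frac{38 \left(3 - \frac{38}{7}\right)}{7} \cdot 10 \left(-29\right) = \left(- \frac{38}{7}\right) \left(- \frac{17}{7}\right) 10 \left(-29\right) = \frac{646}{49} \cdot 10 \left(-29\right) = \frac{6460}{49} \left(-29\right) = - \frac{187340}{49}$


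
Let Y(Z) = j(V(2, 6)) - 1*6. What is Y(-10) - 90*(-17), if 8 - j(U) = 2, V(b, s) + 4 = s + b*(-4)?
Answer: 1530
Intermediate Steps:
V(b, s) = -4 + s - 4*b (V(b, s) = -4 + (s + b*(-4)) = -4 + (s - 4*b) = -4 + s - 4*b)
j(U) = 6 (j(U) = 8 - 1*2 = 8 - 2 = 6)
Y(Z) = 0 (Y(Z) = 6 - 1*6 = 6 - 6 = 0)
Y(-10) - 90*(-17) = 0 - 90*(-17) = 0 + 1530 = 1530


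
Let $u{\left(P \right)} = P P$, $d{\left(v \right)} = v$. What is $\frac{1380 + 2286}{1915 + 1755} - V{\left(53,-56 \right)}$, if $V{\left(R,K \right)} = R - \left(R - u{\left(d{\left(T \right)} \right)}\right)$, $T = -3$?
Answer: $- \frac{14682}{1835} \approx -8.0011$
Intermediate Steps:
$u{\left(P \right)} = P^{2}$
$V{\left(R,K \right)} = 9$ ($V{\left(R,K \right)} = R - \left(-9 + R\right) = 9$)
$\frac{1380 + 2286}{1915 + 1755} - V{\left(53,-56 \right)} = \frac{1380 + 2286}{1915 + 1755} - 9 = \frac{3666}{3670} - 9 = 3666 \cdot \frac{1}{3670} - 9 = \frac{1833}{1835} - 9 = - \frac{14682}{1835}$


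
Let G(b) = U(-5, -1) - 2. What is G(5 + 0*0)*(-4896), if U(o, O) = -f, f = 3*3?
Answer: 53856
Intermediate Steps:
f = 9
U(o, O) = -9 (U(o, O) = -1*9 = -9)
G(b) = -11 (G(b) = -9 - 2 = -11)
G(5 + 0*0)*(-4896) = -11*(-4896) = 53856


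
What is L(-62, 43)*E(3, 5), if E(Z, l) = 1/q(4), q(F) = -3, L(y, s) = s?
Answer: -43/3 ≈ -14.333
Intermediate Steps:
E(Z, l) = -⅓ (E(Z, l) = 1/(-3) = -⅓)
L(-62, 43)*E(3, 5) = 43*(-⅓) = -43/3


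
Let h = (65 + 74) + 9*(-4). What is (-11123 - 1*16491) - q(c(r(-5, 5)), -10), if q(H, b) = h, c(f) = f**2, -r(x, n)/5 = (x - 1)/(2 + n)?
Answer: -27717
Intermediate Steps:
r(x, n) = -5*(-1 + x)/(2 + n) (r(x, n) = -5*(x - 1)/(2 + n) = -5*(-1 + x)/(2 + n))
h = 103 (h = 139 - 36 = 103)
q(H, b) = 103
(-11123 - 1*16491) - q(c(r(-5, 5)), -10) = (-11123 - 1*16491) - 1*103 = (-11123 - 16491) - 103 = -27614 - 103 = -27717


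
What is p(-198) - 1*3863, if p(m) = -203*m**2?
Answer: -7962275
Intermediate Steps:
p(-198) - 1*3863 = -203*(-198)**2 - 1*3863 = -203*39204 - 3863 = -7958412 - 3863 = -7962275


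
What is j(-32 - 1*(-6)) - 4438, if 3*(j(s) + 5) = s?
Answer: -13355/3 ≈ -4451.7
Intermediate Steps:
j(s) = -5 + s/3
j(-32 - 1*(-6)) - 4438 = (-5 + (-32 - 1*(-6))/3) - 4438 = (-5 + (-32 + 6)/3) - 4438 = (-5 + (⅓)*(-26)) - 4438 = (-5 - 26/3) - 4438 = -41/3 - 4438 = -13355/3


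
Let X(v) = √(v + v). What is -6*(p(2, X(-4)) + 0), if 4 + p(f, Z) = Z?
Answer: 24 - 12*I*√2 ≈ 24.0 - 16.971*I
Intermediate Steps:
X(v) = √2*√v (X(v) = √(2*v) = √2*√v)
p(f, Z) = -4 + Z
-6*(p(2, X(-4)) + 0) = -6*((-4 + √2*√(-4)) + 0) = -6*((-4 + √2*(2*I)) + 0) = -6*((-4 + 2*I*√2) + 0) = -6*(-4 + 2*I*√2) = 24 - 12*I*√2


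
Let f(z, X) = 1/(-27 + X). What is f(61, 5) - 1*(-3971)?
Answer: 87361/22 ≈ 3971.0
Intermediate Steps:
f(61, 5) - 1*(-3971) = 1/(-27 + 5) - 1*(-3971) = 1/(-22) + 3971 = -1/22 + 3971 = 87361/22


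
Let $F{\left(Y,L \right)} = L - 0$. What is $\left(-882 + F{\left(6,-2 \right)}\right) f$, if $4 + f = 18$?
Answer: $-12376$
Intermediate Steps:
$f = 14$ ($f = -4 + 18 = 14$)
$F{\left(Y,L \right)} = L$ ($F{\left(Y,L \right)} = L + 0 = L$)
$\left(-882 + F{\left(6,-2 \right)}\right) f = \left(-882 - 2\right) 14 = \left(-884\right) 14 = -12376$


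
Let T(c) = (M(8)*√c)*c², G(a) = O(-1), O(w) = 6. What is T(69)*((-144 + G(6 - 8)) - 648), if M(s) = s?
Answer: -29937168*√69 ≈ -2.4868e+8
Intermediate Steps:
G(a) = 6
T(c) = 8*c^(5/2) (T(c) = (8*√c)*c² = 8*c^(5/2))
T(69)*((-144 + G(6 - 8)) - 648) = (8*69^(5/2))*((-144 + 6) - 648) = (8*(4761*√69))*(-138 - 648) = (38088*√69)*(-786) = -29937168*√69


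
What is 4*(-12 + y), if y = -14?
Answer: -104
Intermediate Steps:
4*(-12 + y) = 4*(-12 - 14) = 4*(-26) = -104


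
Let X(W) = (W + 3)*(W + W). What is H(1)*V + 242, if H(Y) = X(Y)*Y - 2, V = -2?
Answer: 230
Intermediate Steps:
X(W) = 2*W*(3 + W) (X(W) = (3 + W)*(2*W) = 2*W*(3 + W))
H(Y) = -2 + 2*Y²*(3 + Y) (H(Y) = (2*Y*(3 + Y))*Y - 2 = 2*Y²*(3 + Y) - 2 = -2 + 2*Y²*(3 + Y))
H(1)*V + 242 = (-2 + 2*1²*(3 + 1))*(-2) + 242 = (-2 + 2*1*4)*(-2) + 242 = (-2 + 8)*(-2) + 242 = 6*(-2) + 242 = -12 + 242 = 230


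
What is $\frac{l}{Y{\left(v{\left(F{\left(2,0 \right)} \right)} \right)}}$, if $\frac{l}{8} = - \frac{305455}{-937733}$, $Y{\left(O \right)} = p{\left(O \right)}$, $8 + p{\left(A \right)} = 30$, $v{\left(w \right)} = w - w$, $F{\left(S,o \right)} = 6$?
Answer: $\frac{1221820}{10315063} \approx 0.11845$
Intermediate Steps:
$v{\left(w \right)} = 0$
$p{\left(A \right)} = 22$ ($p{\left(A \right)} = -8 + 30 = 22$)
$Y{\left(O \right)} = 22$
$l = \frac{2443640}{937733}$ ($l = 8 \left(- \frac{305455}{-937733}\right) = 8 \left(\left(-305455\right) \left(- \frac{1}{937733}\right)\right) = 8 \cdot \frac{305455}{937733} = \frac{2443640}{937733} \approx 2.6059$)
$\frac{l}{Y{\left(v{\left(F{\left(2,0 \right)} \right)} \right)}} = \frac{2443640}{937733 \cdot 22} = \frac{2443640}{937733} \cdot \frac{1}{22} = \frac{1221820}{10315063}$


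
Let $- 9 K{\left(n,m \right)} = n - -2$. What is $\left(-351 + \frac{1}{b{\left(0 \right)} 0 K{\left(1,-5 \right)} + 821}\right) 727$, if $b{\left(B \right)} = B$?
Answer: $- \frac{209499590}{821} \approx -2.5518 \cdot 10^{5}$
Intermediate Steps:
$K{\left(n,m \right)} = - \frac{2}{9} - \frac{n}{9}$ ($K{\left(n,m \right)} = - \frac{n - -2}{9} = - \frac{n + 2}{9} = - \frac{2 + n}{9} = - \frac{2}{9} - \frac{n}{9}$)
$\left(-351 + \frac{1}{b{\left(0 \right)} 0 K{\left(1,-5 \right)} + 821}\right) 727 = \left(-351 + \frac{1}{0 \cdot 0 \left(- \frac{2}{9} - \frac{1}{9}\right) + 821}\right) 727 = \left(-351 + \frac{1}{0 \left(- \frac{2}{9} - \frac{1}{9}\right) + 821}\right) 727 = \left(-351 + \frac{1}{0 \left(- \frac{1}{3}\right) + 821}\right) 727 = \left(-351 + \frac{1}{0 + 821}\right) 727 = \left(-351 + \frac{1}{821}\right) 727 = \left(- \frac{288170}{821}\right) 727 = - \frac{209499590}{821}$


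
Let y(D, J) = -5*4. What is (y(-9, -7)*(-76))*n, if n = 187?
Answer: 284240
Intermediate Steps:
y(D, J) = -20
(y(-9, -7)*(-76))*n = -20*(-76)*187 = 1520*187 = 284240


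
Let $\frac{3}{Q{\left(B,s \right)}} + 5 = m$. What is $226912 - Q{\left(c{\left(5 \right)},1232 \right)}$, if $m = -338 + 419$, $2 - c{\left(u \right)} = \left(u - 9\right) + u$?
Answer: $\frac{17245309}{76} \approx 2.2691 \cdot 10^{5}$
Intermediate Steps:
$c{\left(u \right)} = 11 - 2 u$ ($c{\left(u \right)} = 2 - \left(\left(u - 9\right) + u\right) = 2 - \left(\left(-9 + u\right) + u\right) = 2 - \left(-9 + 2 u\right) = 11 - 2 u$)
$m = 81$
$Q{\left(B,s \right)} = \frac{3}{76}$ ($Q{\left(B,s \right)} = \frac{3}{-5 + 81} = \frac{3}{76}$)
$226912 - Q{\left(c{\left(5 \right)},1232 \right)} = 226912 - \frac{3}{76} = \frac{17245309}{76}$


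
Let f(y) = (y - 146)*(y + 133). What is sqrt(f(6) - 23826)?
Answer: I*sqrt(43286) ≈ 208.05*I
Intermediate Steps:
f(y) = (-146 + y)*(133 + y)
sqrt(f(6) - 23826) = sqrt((-19418 + 6**2 - 13*6) - 23826) = sqrt((-19418 + 36 - 78) - 23826) = sqrt(-19460 - 23826) = sqrt(-43286) = I*sqrt(43286)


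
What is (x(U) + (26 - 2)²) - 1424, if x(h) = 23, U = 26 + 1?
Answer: -825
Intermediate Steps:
U = 27
(x(U) + (26 - 2)²) - 1424 = (23 + (26 - 2)²) - 1424 = (23 + 24²) - 1424 = (23 + 576) - 1424 = 599 - 1424 = -825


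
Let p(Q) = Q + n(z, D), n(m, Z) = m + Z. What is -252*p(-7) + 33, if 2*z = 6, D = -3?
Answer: 1797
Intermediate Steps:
z = 3 (z = (1/2)*6 = 3)
n(m, Z) = Z + m
p(Q) = Q (p(Q) = Q + (-3 + 3) = Q + 0 = Q)
-252*p(-7) + 33 = -252*(-7) + 33 = 1764 + 33 = 1797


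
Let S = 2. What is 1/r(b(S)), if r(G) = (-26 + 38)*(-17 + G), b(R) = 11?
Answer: -1/72 ≈ -0.013889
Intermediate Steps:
r(G) = -204 + 12*G (r(G) = 12*(-17 + G) = -204 + 12*G)
1/r(b(S)) = 1/(-204 + 12*11) = 1/(-204 + 132) = 1/(-72) = -1/72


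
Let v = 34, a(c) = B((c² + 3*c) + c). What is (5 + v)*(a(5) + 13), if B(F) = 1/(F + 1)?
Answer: 23361/46 ≈ 507.85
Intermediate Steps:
B(F) = 1/(1 + F)
a(c) = 1/(1 + c² + 4*c) (a(c) = 1/(1 + ((c² + 3*c) + c)) = 1/(1 + (c² + 4*c)) = 1/(1 + c² + 4*c))
(5 + v)*(a(5) + 13) = (5 + 34)*(1/(1 + 5*(4 + 5)) + 13) = 39*(1/(1 + 5*9) + 13) = 39*(1/(1 + 45) + 13) = 39*(1/46 + 13) = 39*(599/46) = 23361/46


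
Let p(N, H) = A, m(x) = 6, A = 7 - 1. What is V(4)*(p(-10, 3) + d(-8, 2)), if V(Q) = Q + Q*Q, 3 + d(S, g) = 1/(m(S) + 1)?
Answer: 440/7 ≈ 62.857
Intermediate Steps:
A = 6
p(N, H) = 6
d(S, g) = -20/7 (d(S, g) = -3 + 1/(6 + 1) = -3 + 1/7 = -20/7)
V(Q) = Q + Q**2
V(4)*(p(-10, 3) + d(-8, 2)) = (4*(1 + 4))*(6 - 20/7) = (4*5)*(22/7) = 20*(22/7) = 440/7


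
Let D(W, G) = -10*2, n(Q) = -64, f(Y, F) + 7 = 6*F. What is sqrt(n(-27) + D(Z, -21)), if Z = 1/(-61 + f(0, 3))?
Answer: 2*I*sqrt(21) ≈ 9.1651*I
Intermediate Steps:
f(Y, F) = -7 + 6*F
Z = -1/50 (Z = 1/(-61 + (-7 + 6*3)) = 1/(-61 + (-7 + 18)) = 1/(-61 + 11) = 1/(-50) = -1/50 ≈ -0.020000)
D(W, G) = -20
sqrt(n(-27) + D(Z, -21)) = sqrt(-64 - 20) = sqrt(-84) = 2*I*sqrt(21)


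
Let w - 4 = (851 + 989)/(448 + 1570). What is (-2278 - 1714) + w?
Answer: -4022972/1009 ≈ -3987.1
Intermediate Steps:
w = 4956/1009 (w = 4 + (851 + 989)/(448 + 1570) = 4 + 1840/2018 = 4 + 1840*(1/2018) = 4 + 920/1009 = 4956/1009 ≈ 4.9118)
(-2278 - 1714) + w = (-2278 - 1714) + 4956/1009 = -3992 + 4956/1009 = -4022972/1009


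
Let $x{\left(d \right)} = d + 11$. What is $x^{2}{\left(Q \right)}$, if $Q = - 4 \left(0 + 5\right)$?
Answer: $81$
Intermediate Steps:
$Q = -20$ ($Q = \left(-4\right) 5 = -20$)
$x{\left(d \right)} = 11 + d$
$x^{2}{\left(Q \right)} = \left(11 - 20\right)^{2} = \left(-9\right)^{2} = 81$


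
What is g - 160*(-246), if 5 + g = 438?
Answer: 39793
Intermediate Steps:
g = 433 (g = -5 + 438 = 433)
g - 160*(-246) = 433 - 160*(-246) = 433 + 39360 = 39793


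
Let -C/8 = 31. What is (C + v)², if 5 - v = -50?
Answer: 37249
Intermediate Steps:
C = -248 (C = -8*31 = -248)
v = 55 (v = 5 - 1*(-50) = 5 + 50 = 55)
(C + v)² = (-248 + 55)² = (-193)² = 37249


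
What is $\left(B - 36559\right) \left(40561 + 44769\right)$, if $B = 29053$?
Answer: $-640486980$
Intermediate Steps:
$\left(B - 36559\right) \left(40561 + 44769\right) = \left(29053 - 36559\right) \left(40561 + 44769\right) = \left(-7506\right) 85330 = -640486980$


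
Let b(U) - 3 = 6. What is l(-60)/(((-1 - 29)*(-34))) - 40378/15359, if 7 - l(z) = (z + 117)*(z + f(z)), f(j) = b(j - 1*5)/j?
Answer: 231621049/313323600 ≈ 0.73924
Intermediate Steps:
b(U) = 9 (b(U) = 3 + 6 = 9)
f(j) = 9/j
l(z) = 7 - (117 + z)*(z + 9/z) (l(z) = 7 - (z + 117)*(z + 9/z) = 7 - (117 + z)*(z + 9/z))
l(-60)/(((-1 - 29)*(-34))) - 40378/15359 = (-2 - 1*(-60)**2 - 1053/(-60) - 117*(-60))/(((-1 - 29)*(-34))) - 40378/15359 = (-2 - 1*3600 - 1053*(-1/60) + 7020)/((-30*(-34))) - 40378*1/15359 = (-2 - 3600 + 351/20 + 7020)/1020 - 40378/15359 = (68711/20)*(1/1020) - 40378/15359 = 68711/20400 - 40378/15359 = 231621049/313323600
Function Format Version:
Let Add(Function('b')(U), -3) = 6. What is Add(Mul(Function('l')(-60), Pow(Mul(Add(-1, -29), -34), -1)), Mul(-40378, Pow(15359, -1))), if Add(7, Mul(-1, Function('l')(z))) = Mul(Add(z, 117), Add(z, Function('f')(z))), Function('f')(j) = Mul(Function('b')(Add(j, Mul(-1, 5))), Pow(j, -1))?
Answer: Rational(231621049, 313323600) ≈ 0.73924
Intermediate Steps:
Function('b')(U) = 9 (Function('b')(U) = Add(3, 6) = 9)
Function('f')(j) = Mul(9, Pow(j, -1))
Function('l')(z) = Add(7, Mul(-1, Add(117, z), Add(z, Mul(9, Pow(z, -1))))) (Function('l')(z) = Add(7, Mul(-1, Mul(Add(z, 117), Add(z, Mul(9, Pow(z, -1)))))) = Add(7, Mul(-1, Mul(Add(117, z), Add(z, Mul(9, Pow(z, -1)))))) = Add(7, Mul(-1, Add(117, z), Add(z, Mul(9, Pow(z, -1))))))
Add(Mul(Function('l')(-60), Pow(Mul(Add(-1, -29), -34), -1)), Mul(-40378, Pow(15359, -1))) = Add(Mul(Add(-2, Mul(-1, Pow(-60, 2)), Mul(-1053, Pow(-60, -1)), Mul(-117, -60)), Pow(Mul(Add(-1, -29), -34), -1)), Mul(-40378, Pow(15359, -1))) = Add(Mul(Add(-2, Mul(-1, 3600), Mul(-1053, Rational(-1, 60)), 7020), Pow(Mul(-30, -34), -1)), Mul(-40378, Rational(1, 15359))) = Add(Mul(Add(-2, -3600, Rational(351, 20), 7020), Pow(1020, -1)), Rational(-40378, 15359)) = Add(Mul(Rational(68711, 20), Rational(1, 1020)), Rational(-40378, 15359)) = Add(Rational(68711, 20400), Rational(-40378, 15359)) = Rational(231621049, 313323600)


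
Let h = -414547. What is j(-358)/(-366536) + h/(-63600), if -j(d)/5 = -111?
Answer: 18988887649/2913961200 ≈ 6.5165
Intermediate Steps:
j(d) = 555 (j(d) = -5*(-111) = 555)
j(-358)/(-366536) + h/(-63600) = 555/(-366536) - 414547/(-63600) = 555*(-1/366536) - 414547*(-1/63600) = -555/366536 + 414547/63600 = 18988887649/2913961200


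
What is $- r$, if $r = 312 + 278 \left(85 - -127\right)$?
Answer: $-59248$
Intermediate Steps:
$r = 59248$ ($r = 312 + 278 \left(85 + 127\right) = 312 + 278 \cdot 212 = 312 + 58936 = 59248$)
$- r = \left(-1\right) 59248 = -59248$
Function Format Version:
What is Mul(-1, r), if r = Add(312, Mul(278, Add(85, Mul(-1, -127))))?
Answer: -59248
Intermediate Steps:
r = 59248 (r = Add(312, Mul(278, Add(85, 127))) = Add(312, Mul(278, 212)) = Add(312, 58936) = 59248)
Mul(-1, r) = Mul(-1, 59248) = -59248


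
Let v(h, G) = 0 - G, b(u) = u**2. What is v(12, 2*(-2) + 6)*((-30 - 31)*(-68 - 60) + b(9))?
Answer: -15778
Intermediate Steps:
v(h, G) = -G
v(12, 2*(-2) + 6)*((-30 - 31)*(-68 - 60) + b(9)) = (-(2*(-2) + 6))*((-30 - 31)*(-68 - 60) + 9**2) = (-(-4 + 6))*(-61*(-128) + 81) = (-1*2)*(7808 + 81) = -2*7889 = -15778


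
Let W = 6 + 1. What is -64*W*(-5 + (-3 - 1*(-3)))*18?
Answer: 40320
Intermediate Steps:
W = 7
-64*W*(-5 + (-3 - 1*(-3)))*18 = -448*(-5 + (-3 - 1*(-3)))*18 = -448*(-5 + (-3 + 3))*18 = -448*(-5 + 0)*18 = -448*(-5)*18 = -64*(-35)*18 = 2240*18 = 40320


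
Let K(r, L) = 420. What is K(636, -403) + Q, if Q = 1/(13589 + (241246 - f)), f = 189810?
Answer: 27310501/65025 ≈ 420.00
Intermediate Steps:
Q = 1/65025 (Q = 1/(13589 + (241246 - 1*189810)) = 1/(13589 + (241246 - 189810)) = 1/(13589 + 51436) = 1/65025 ≈ 1.5379e-5)
K(636, -403) + Q = 420 + 1/65025 = 27310501/65025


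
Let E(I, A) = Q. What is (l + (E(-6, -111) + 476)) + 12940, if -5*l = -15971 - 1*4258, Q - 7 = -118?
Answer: 86754/5 ≈ 17351.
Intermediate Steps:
Q = -111 (Q = 7 - 118 = -111)
E(I, A) = -111
l = 20229/5 (l = -(-15971 - 1*4258)/5 = -(-15971 - 4258)/5 = -⅕*(-20229) = 20229/5 ≈ 4045.8)
(l + (E(-6, -111) + 476)) + 12940 = (20229/5 + (-111 + 476)) + 12940 = (20229/5 + 365) + 12940 = 22054/5 + 12940 = 86754/5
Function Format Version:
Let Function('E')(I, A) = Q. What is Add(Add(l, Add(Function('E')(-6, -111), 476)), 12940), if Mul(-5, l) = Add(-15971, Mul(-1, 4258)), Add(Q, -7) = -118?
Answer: Rational(86754, 5) ≈ 17351.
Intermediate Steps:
Q = -111 (Q = Add(7, -118) = -111)
Function('E')(I, A) = -111
l = Rational(20229, 5) (l = Mul(Rational(-1, 5), Add(-15971, Mul(-1, 4258))) = Mul(Rational(-1, 5), Add(-15971, -4258)) = Mul(Rational(-1, 5), -20229) = Rational(20229, 5) ≈ 4045.8)
Add(Add(l, Add(Function('E')(-6, -111), 476)), 12940) = Add(Add(Rational(20229, 5), Add(-111, 476)), 12940) = Add(Add(Rational(20229, 5), 365), 12940) = Add(Rational(22054, 5), 12940) = Rational(86754, 5)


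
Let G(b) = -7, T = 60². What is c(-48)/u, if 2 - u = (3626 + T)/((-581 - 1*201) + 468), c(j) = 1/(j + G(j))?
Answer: -157/215985 ≈ -0.00072690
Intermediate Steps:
T = 3600
c(j) = 1/(-7 + j) (c(j) = 1/(j - 7) = 1/(-7 + j))
u = 3927/157 (u = 2 - (3626 + 3600)/((-581 - 1*201) + 468) = 2 - 7226/((-581 - 201) + 468) = 2 - 7226/(-782 + 468) = 2 - 7226/(-314) = 2 - 7226*(-1)/314 = 2 - 1*(-3613/157) = 2 + 3613/157 = 3927/157 ≈ 25.013)
c(-48)/u = 1/((-7 - 48)*(3927/157)) = (157/3927)/(-55) = -1/55*157/3927 = -157/215985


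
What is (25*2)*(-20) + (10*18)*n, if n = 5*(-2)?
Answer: -2800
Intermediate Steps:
n = -10
(25*2)*(-20) + (10*18)*n = (25*2)*(-20) + (10*18)*(-10) = 50*(-20) + 180*(-10) = -1000 - 1800 = -2800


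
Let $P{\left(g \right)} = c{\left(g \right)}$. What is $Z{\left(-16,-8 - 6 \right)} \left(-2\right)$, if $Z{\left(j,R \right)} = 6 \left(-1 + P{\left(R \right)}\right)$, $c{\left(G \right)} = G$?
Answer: $180$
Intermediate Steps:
$P{\left(g \right)} = g$
$Z{\left(j,R \right)} = -6 + 6 R$ ($Z{\left(j,R \right)} = 6 \left(-1 + R\right) = -6 + 6 R$)
$Z{\left(-16,-8 - 6 \right)} \left(-2\right) = \left(-6 + 6 \left(-8 - 6\right)\right) \left(-2\right) = \left(-6 + 6 \left(-14\right)\right) \left(-2\right) = \left(-6 - 84\right) \left(-2\right) = \left(-90\right) \left(-2\right) = 180$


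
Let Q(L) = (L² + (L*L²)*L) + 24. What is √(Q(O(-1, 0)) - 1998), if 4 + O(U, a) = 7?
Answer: 2*I*√471 ≈ 43.405*I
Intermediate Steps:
O(U, a) = 3 (O(U, a) = -4 + 7 = 3)
Q(L) = 24 + L² + L⁴ (Q(L) = (L² + L³*L) + 24 = (L² + L⁴) + 24 = 24 + L² + L⁴)
√(Q(O(-1, 0)) - 1998) = √((24 + 3² + 3⁴) - 1998) = √((24 + 9 + 81) - 1998) = √(114 - 1998) = √(-1884) = 2*I*√471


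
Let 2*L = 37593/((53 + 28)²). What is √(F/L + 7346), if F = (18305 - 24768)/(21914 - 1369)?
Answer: 2*√13524639030653271185/85816465 ≈ 85.708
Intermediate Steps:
F = -6463/20545 ≈ -0.31458
L = 4177/1458 (L = (37593/((53 + 28)²))/2 = (37593/(81²))/2 = (37593/6561)/2 = (37593*(1/6561))/2 = (½)*(4177/729) = 4177/1458 ≈ 2.8649)
√(F/L + 7346) = √(-6463/(20545*4177/1458) + 7346) = √(-6463/20545*1458/4177 + 7346) = √(-9423054/85816465 + 7346) = √(630398328836/85816465) = 2*√13524639030653271185/85816465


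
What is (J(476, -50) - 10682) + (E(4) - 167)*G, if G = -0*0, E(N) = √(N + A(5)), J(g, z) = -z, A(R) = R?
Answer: -10632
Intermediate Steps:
E(N) = √(5 + N) (E(N) = √(N + 5) = √(5 + N))
G = 0 (G = -1*0*0 = 0*0 = 0)
(J(476, -50) - 10682) + (E(4) - 167)*G = (-1*(-50) - 10682) + (√(5 + 4) - 167)*0 = (50 - 10682) + (√9 - 167)*0 = -10632 + (3 - 167)*0 = -10632 - 164*0 = -10632 + 0 = -10632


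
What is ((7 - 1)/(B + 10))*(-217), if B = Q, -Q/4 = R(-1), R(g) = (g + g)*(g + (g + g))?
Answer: 93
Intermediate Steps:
R(g) = 6*g² (R(g) = (2*g)*(g + 2*g) = (2*g)*(3*g) = 6*g²)
Q = -24 (Q = -24*(-1)² = -24 ≈ -24.000)
B = -24
((7 - 1)/(B + 10))*(-217) = ((7 - 1)/(-24 + 10))*(-217) = (6/(-14))*(-217) = (6*(-1/14))*(-217) = -3/7*(-217) = 93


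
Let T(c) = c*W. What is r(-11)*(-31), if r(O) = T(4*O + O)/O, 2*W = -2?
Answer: 155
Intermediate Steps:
W = -1 (W = (1/2)*(-2) = -1)
T(c) = -c (T(c) = c*(-1) = -c)
r(O) = -5 (r(O) = (-(4*O + O))/O = (-5*O)/O = -5)
r(-11)*(-31) = -5*(-31) = 155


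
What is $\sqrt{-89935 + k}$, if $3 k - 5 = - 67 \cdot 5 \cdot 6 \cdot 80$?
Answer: $\frac{10 i \sqrt{12918}}{3} \approx 378.86 i$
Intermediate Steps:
$k = - \frac{160795}{3}$ ($k = \frac{5}{3} + \frac{- 67 \cdot 5 \cdot 6 \cdot 80}{3} = \frac{5}{3} + \frac{\left(-67\right) 30 \cdot 80}{3} = \frac{5}{3} + \frac{\left(-2010\right) 80}{3} = \frac{5}{3} + \frac{1}{3} \left(-160800\right) = \frac{5}{3} - 53600 = - \frac{160795}{3} \approx -53598.0$)
$\sqrt{-89935 + k} = \sqrt{-89935 - \frac{160795}{3}} = \sqrt{- \frac{430600}{3}} = \frac{10 i \sqrt{12918}}{3}$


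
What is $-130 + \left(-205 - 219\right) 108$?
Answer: $-45922$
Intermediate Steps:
$-130 + \left(-205 - 219\right) 108 = -130 - 45792 = -45922$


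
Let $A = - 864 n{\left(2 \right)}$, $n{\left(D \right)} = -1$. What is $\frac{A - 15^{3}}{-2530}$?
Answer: $\frac{2511}{2530} \approx 0.99249$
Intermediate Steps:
$A = 864$ ($A = \left(-864\right) \left(-1\right) = 864$)
$\frac{A - 15^{3}}{-2530} = \frac{864 - 15^{3}}{-2530} = \left(864 - 3375\right) \left(- \frac{1}{2530}\right) = \left(-2511\right) \left(- \frac{1}{2530}\right) = \frac{2511}{2530}$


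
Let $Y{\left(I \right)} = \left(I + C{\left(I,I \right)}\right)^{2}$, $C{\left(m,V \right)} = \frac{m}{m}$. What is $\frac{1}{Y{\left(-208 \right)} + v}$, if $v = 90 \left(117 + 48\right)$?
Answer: $\frac{1}{57699} \approx 1.7331 \cdot 10^{-5}$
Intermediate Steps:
$C{\left(m,V \right)} = 1$
$Y{\left(I \right)} = \left(1 + I\right)^{2}$ ($Y{\left(I \right)} = \left(I + 1\right)^{2} = \left(1 + I\right)^{2}$)
$v = 14850$ ($v = 90 \cdot 165 = 14850$)
$\frac{1}{Y{\left(-208 \right)} + v} = \frac{1}{\left(1 - 208\right)^{2} + 14850} = \frac{1}{\left(-207\right)^{2} + 14850} = \frac{1}{42849 + 14850} = \frac{1}{57699}$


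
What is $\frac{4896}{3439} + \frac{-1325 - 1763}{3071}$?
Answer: $\frac{4415984}{10561169} \approx 0.41813$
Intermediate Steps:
$\frac{4896}{3439} + \frac{-1325 - 1763}{3071} = 4896 \cdot \frac{1}{3439} + \left(-1325 - 1763\right) \frac{1}{3071} = \frac{4896}{3439} - \frac{3088}{3071} = \frac{4415984}{10561169}$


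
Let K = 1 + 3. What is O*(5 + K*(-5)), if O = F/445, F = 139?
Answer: -417/89 ≈ -4.6854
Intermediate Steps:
K = 4
O = 139/445 ≈ 0.31236
O*(5 + K*(-5)) = 139*(5 + 4*(-5))/445 = 139*(5 - 20)/445 = (139/445)*(-15) = -417/89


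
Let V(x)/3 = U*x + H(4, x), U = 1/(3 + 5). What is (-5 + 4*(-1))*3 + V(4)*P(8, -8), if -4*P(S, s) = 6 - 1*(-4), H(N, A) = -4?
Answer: -¾ ≈ -0.75000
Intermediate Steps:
U = ⅛ (U = 1/8 = ⅛ ≈ 0.12500)
P(S, s) = -5/2 (P(S, s) = -(6 - 1*(-4))/4 = -(6 + 4)/4 = -¼*10 = -5/2)
V(x) = -12 + 3*x/8 (V(x) = 3*(x/8 - 4) = 3*(-4 + x/8) = -12 + 3*x/8)
(-5 + 4*(-1))*3 + V(4)*P(8, -8) = (-5 + 4*(-1))*3 + (-12 + (3/8)*4)*(-5/2) = (-5 - 4)*3 + (-12 + 3/2)*(-5/2) = -9*3 - 21/2*(-5/2) = -27 + 105/4 = -¾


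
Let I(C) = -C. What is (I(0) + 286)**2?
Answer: 81796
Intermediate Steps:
(I(0) + 286)**2 = (-1*0 + 286)**2 = (0 + 286)**2 = 286**2 = 81796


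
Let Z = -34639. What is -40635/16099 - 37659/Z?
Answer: -801283524/557653261 ≈ -1.4369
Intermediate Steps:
-40635/16099 - 37659/Z = -40635/16099 - 37659/(-34639) = -40635*1/16099 - 37659*(-1/34639) = -40635/16099 + 37659/34639 = -801283524/557653261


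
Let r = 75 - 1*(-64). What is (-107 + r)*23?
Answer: 736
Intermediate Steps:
r = 139 (r = 75 + 64 = 139)
(-107 + r)*23 = (-107 + 139)*23 = 32*23 = 736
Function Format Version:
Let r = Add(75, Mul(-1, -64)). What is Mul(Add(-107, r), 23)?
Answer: 736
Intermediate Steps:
r = 139 (r = Add(75, 64) = 139)
Mul(Add(-107, r), 23) = Mul(Add(-107, 139), 23) = Mul(32, 23) = 736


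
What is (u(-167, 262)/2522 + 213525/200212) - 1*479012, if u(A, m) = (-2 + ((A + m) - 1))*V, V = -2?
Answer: -120934630800463/252467332 ≈ -4.7901e+5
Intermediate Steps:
u(A, m) = 6 - 2*A - 2*m (u(A, m) = (-2 + ((A + m) - 1))*(-2) = (-2 + (-1 + A + m))*(-2) = (-3 + A + m)*(-2) = 6 - 2*A - 2*m)
(u(-167, 262)/2522 + 213525/200212) - 1*479012 = ((6 - 2*(-167) - 2*262)/2522 + 213525/200212) - 1*479012 = ((6 + 334 - 524)*(1/2522) + 213525*(1/200212)) - 479012 = (-184*1/2522 + 213525/200212) - 479012 = (-92/1261 + 213525/200212) - 479012 = 250835521/252467332 - 479012 = -120934630800463/252467332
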